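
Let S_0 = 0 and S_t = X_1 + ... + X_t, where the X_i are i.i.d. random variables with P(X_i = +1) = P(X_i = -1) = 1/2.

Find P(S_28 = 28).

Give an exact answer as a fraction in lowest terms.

Answer: 1/268435456

Derivation:
To reach position 28 after 28 steps: need 28 steps of +1 and 0 of -1.
Favorable paths: C(28,28) = 1
Total paths: 2^28 = 268435456
P = 1/268435456 = 1/268435456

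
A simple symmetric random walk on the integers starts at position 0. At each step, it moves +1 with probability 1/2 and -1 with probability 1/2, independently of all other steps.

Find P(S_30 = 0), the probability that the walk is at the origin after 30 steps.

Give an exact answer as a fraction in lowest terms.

To return to 0 after 30 steps: need exactly 15 steps of +1 and 15 of -1.
Favorable paths: C(30,15) = 155117520
Total paths: 2^30 = 1073741824
P = 155117520/1073741824 = 9694845/67108864

Answer: 9694845/67108864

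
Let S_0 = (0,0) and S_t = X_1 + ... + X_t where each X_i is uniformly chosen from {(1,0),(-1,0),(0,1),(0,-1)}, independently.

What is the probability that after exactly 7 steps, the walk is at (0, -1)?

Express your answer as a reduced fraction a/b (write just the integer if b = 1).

Answer: 1225/16384

Derivation:
Let h be the number of horizontal steps (so 7-h are vertical). To end at (0,-1) need (h+0)/2 right-steps and ((7-h)-1)/2 up-steps.
Sum over h with 0 ≤ h ≤ 6, h ≡ 0 (mod 2), 7-h ≡ 1 (mod 2):
h=0: C(7,0)·C(0,0)·C(7,3) = 1·1·35 = 35
h=2: C(7,2)·C(2,1)·C(5,2) = 21·2·10 = 420
h=4: C(7,4)·C(4,2)·C(3,1) = 35·6·3 = 630
h=6: C(7,6)·C(6,3)·C(1,0) = 7·20·1 = 140
Total favorable: 1225
Total paths: 4^7 = 16384
P = 1225/16384 = 1225/16384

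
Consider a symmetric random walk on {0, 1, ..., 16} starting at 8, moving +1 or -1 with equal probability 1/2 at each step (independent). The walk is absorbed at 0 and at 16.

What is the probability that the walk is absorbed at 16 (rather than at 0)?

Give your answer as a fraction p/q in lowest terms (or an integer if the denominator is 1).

Answer: 1/2

Derivation:
Symmetric walk (p = 1/2): the harmonic-function argument gives P(hit 16 before 0 | start at 8) = a/N.
P = 8/16 = 1/2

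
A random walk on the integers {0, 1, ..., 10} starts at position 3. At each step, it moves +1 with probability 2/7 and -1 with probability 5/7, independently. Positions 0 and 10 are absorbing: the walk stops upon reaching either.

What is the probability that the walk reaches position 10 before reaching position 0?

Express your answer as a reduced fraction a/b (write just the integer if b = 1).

Biased walk: p = 2/7, q = 5/7, r = q/p = 5/2
Gambler's ruin: P(hit 10 before 0 | start at 3) = (1 - r^a)/(1 - r^N)
r^3 = 125/8; r^10 = 9765625/1024
P = (1 - 125/8) / (1 - 9765625/1024) = -117/8 / -9764601/1024 = 4992/3254867

Answer: 4992/3254867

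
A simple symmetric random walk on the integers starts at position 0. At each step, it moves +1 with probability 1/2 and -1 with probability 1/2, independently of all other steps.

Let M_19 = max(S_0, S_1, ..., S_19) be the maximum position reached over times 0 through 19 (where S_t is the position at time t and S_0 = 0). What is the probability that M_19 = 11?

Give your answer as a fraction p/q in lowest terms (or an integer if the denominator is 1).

Answer: 969/131072

Derivation:
Let M_19 = max(S_0,...,S_19). Use the reflection principle: for j ≥ 1, #{paths with M_19 ≥ j} = #{S_19 ≥ j} + #{S_19 ≥ j+1}.
By reflection, #{M_19 ≥ 11} = #{S_19 ≥ 11} + #{S_19 ≥ 12} = 5036 + 1160 = 6196.
#{M_19 ≥ 12} = #{S_19 ≥ 12} + #{S_19 ≥ 13} = 1160 + 1160 = 2320.
#{M_19 = 11} = 6196 - 2320 = 3876.
P(M_19 = 11) = 3876/524288 = 969/131072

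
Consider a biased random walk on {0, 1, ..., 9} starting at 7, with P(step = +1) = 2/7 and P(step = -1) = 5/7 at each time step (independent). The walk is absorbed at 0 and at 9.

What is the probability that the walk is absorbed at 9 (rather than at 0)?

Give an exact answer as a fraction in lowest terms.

Answer: 103996/650871

Derivation:
Biased walk: p = 2/7, q = 5/7, r = q/p = 5/2
Gambler's ruin: P(hit 9 before 0 | start at 7) = (1 - r^a)/(1 - r^N)
r^7 = 78125/128; r^9 = 1953125/512
P = (1 - 78125/128) / (1 - 1953125/512) = -77997/128 / -1952613/512 = 103996/650871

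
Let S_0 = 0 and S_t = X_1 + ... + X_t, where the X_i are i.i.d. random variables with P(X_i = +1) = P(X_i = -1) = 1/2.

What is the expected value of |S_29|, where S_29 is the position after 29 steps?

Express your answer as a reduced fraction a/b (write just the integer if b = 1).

Answer: 145422675/33554432

Derivation:
S_29 takes values m ≡ 1 (mod 2) with |m| ≤ 29; P(S_29=m) = C(29,(29+m)/2)/2^29.
Total paths: 2^29 = 536870912
Distribution: P(S=-29)=1/536870912, P(S=-27)=29/536870912, P(S=-25)=406/536870912, P(S=-23)=3654/536870912, P(S=-21)=23751/536870912, P(S=-19)=118755/536870912, P(S=-17)=475020/536870912, P(S=-15)=1560780/536870912, P(S=-13)=4292145/536870912, P(S=-11)=10015005/536870912, P(S=-9)=20030010/536870912, P(S=-7)=34597290/536870912, P(S=-5)=51895935/536870912, P(S=-3)=67863915/536870912, P(S=-1)=77558760/536870912, P(S=1)=77558760/536870912, P(S=3)=67863915/536870912, P(S=5)=51895935/536870912, P(S=7)=34597290/536870912, P(S=9)=20030010/536870912, P(S=11)=10015005/536870912, P(S=13)=4292145/536870912, P(S=15)=1560780/536870912, P(S=17)=475020/536870912, P(S=19)=118755/536870912, P(S=21)=23751/536870912, P(S=23)=3654/536870912, P(S=25)=406/536870912, P(S=27)=29/536870912, P(S=29)=1/536870912
E[|S_29|] = Σ_m |m|·P(S_29=m) = 2326762800/536870912 = 145422675/33554432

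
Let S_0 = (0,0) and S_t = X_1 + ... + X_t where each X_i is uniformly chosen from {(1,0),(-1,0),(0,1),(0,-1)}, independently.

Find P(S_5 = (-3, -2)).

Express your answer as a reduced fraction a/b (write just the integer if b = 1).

Let h be the number of horizontal steps (so 5-h are vertical). To end at (-3,-2) need (h-3)/2 right-steps and ((5-h)-2)/2 up-steps.
Sum over h with 3 ≤ h ≤ 3, h ≡ 1 (mod 2), 5-h ≡ 0 (mod 2):
h=3: C(5,3)·C(3,0)·C(2,0) = 10·1·1 = 10
Total favorable: 10
Total paths: 4^5 = 1024
P = 10/1024 = 5/512

Answer: 5/512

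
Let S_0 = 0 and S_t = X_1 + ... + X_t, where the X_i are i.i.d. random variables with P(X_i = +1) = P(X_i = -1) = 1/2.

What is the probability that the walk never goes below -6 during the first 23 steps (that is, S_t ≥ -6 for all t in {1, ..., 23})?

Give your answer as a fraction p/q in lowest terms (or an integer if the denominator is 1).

Let f(t,s) = #length-t paths at position s with S_1..S_t all ≥ -6.
f(t,s) = f(t-1,s-1) + f(t-1,s+1) for s ≥ -6; f(t,s) = 0 for s < -6.
t=0: f(0,0)=1
t=1: f(1,-1)=1 f(1,1)=1
t=2: f(2,-2)=1 f(2,0)=2 f(2,2)=1
t=3: f(3,-3)=1 f(3,-1)=3 f(3,1)=3 f(3,3)=1
t=4: f(4,-4)=1 f(4,-2)=4 f(4,0)=6 f(4,2)=4 f(4,4)=1
t=5: f(5,-5)=1 f(5,-3)=5 f(5,-1)=10 f(5,1)=10 f(5,3)=5 f(5,5)=1
t=6: f(6,-6)=1 f(6,-4)=6 f(6,-2)=15 f(6,0)=20 f(6,2)=15 f(6,4)=6 f(6,6)=1
t=7: f(7,-5)=7 f(7,-3)=21 f(7,-1)=35 f(7,1)=35 f(7,3)=21 f(7,5)=7 f(7,7)=1
t=8: f(8,-6)=7 f(8,-4)=28 f(8,-2)=56 f(8,0)=70 f(8,2)=56 f(8,4)=28 f(8,6)=8 f(8,8)=1
t=9: f(9,-5)=35 f(9,-3)=84 f(9,-1)=126 f(9,1)=126 f(9,3)=84 f(9,5)=36 f(9,7)=9 f(9,9)=1
t=10: f(10,-6)=35 f(10,-4)=119 f(10,-2)=210 f(10,0)=252 f(10,2)=210 f(10,4)=120 f(10,6)=45 f(10,8)=10 f(10,10)=1
t=11: f(11,-5)=154 f(11,-3)=329 f(11,-1)=462 f(11,1)=462 f(11,3)=330 f(11,5)=165 f(11,7)=55 f(11,9)=11 f(11,11)=1
t=12: f(12,-6)=154 f(12,-4)=483 f(12,-2)=791 f(12,0)=924 f(12,2)=792 f(12,4)=495 f(12,6)=220 f(12,8)=66 f(12,10)=12 f(12,12)=1
t=13: f(13,-5)=637 f(13,-3)=1274 f(13,-1)=1715 f(13,1)=1716 f(13,3)=1287 f(13,5)=715 f(13,7)=286 f(13,9)=78 f(13,11)=13 f(13,13)=1
t=14: f(14,-6)=637 f(14,-4)=1911 f(14,-2)=2989 f(14,0)=3431 f(14,2)=3003 f(14,4)=2002 f(14,6)=1001 f(14,8)=364 f(14,10)=91 f(14,12)=14 f(14,14)=1
t=15: f(15,-5)=2548 f(15,-3)=4900 f(15,-1)=6420 f(15,1)=6434 f(15,3)=5005 f(15,5)=3003 f(15,7)=1365 f(15,9)=455 f(15,11)=105 f(15,13)=15 f(15,15)=1
t=16: f(16,-6)=2548 f(16,-4)=7448 f(16,-2)=11320 f(16,0)=12854 f(16,2)=11439 f(16,4)=8008 f(16,6)=4368 f(16,8)=1820 f(16,10)=560 f(16,12)=120 f(16,14)=16 f(16,16)=1
t=17: f(17,-5)=9996 f(17,-3)=18768 f(17,-1)=24174 f(17,1)=24293 f(17,3)=19447 f(17,5)=12376 f(17,7)=6188 f(17,9)=2380 f(17,11)=680 f(17,13)=136 f(17,15)=17 f(17,17)=1
t=18: f(18,-6)=9996 f(18,-4)=28764 f(18,-2)=42942 f(18,0)=48467 f(18,2)=43740 f(18,4)=31823 f(18,6)=18564 f(18,8)=8568 f(18,10)=3060 f(18,12)=816 f(18,14)=153 f(18,16)=18 f(18,18)=1
t=19: f(19,-5)=38760 f(19,-3)=71706 f(19,-1)=91409 f(19,1)=92207 f(19,3)=75563 f(19,5)=50387 f(19,7)=27132 f(19,9)=11628 f(19,11)=3876 f(19,13)=969 f(19,15)=171 f(19,17)=19 f(19,19)=1
t=20: f(20,-6)=38760 f(20,-4)=110466 f(20,-2)=163115 f(20,0)=183616 f(20,2)=167770 f(20,4)=125950 f(20,6)=77519 f(20,8)=38760 f(20,10)=15504 f(20,12)=4845 f(20,14)=1140 f(20,16)=190 f(20,18)=20 f(20,20)=1
t=21: f(21,-5)=149226 f(21,-3)=273581 f(21,-1)=346731 f(21,1)=351386 f(21,3)=293720 f(21,5)=203469 f(21,7)=116279 f(21,9)=54264 f(21,11)=20349 f(21,13)=5985 f(21,15)=1330 f(21,17)=210 f(21,19)=21 f(21,21)=1
t=22: f(22,-6)=149226 f(22,-4)=422807 f(22,-2)=620312 f(22,0)=698117 f(22,2)=645106 f(22,4)=497189 f(22,6)=319748 f(22,8)=170543 f(22,10)=74613 f(22,12)=26334 f(22,14)=7315 f(22,16)=1540 f(22,18)=231 f(22,20)=22 f(22,22)=1
t=23: f(23,-5)=572033 f(23,-3)=1043119 f(23,-1)=1318429 f(23,1)=1343223 f(23,3)=1142295 f(23,5)=816937 f(23,7)=490291 f(23,9)=245156 f(23,11)=100947 f(23,13)=33649 f(23,15)=8855 f(23,17)=1771 f(23,19)=253 f(23,21)=23 f(23,23)=1
Σ_s f(23,s) = 7116982
P = 7116982/8388608 = 3558491/4194304

Answer: 3558491/4194304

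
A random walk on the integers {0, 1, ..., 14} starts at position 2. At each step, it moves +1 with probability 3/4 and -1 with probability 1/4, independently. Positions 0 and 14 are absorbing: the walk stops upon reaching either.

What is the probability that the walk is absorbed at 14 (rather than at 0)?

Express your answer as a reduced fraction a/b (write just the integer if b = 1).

Answer: 531441/597871

Derivation:
Biased walk: p = 3/4, q = 1/4, r = q/p = 1/3
Gambler's ruin: P(hit 14 before 0 | start at 2) = (1 - r^a)/(1 - r^N)
r^2 = 1/9; r^14 = 1/4782969
P = (1 - 1/9) / (1 - 1/4782969) = 8/9 / 4782968/4782969 = 531441/597871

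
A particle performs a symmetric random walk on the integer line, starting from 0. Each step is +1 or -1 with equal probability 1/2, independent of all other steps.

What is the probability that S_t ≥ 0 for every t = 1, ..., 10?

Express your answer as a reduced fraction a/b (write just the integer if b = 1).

Let f(t,s) = #length-t paths at position s with S_1..S_t all ≥ 0.
f(t,s) = f(t-1,s-1) + f(t-1,s+1) for s ≥ 0; f(t,s) = 0 for s < 0.
t=0: f(0,0)=1
t=1: f(1,1)=1
t=2: f(2,0)=1 f(2,2)=1
t=3: f(3,1)=2 f(3,3)=1
t=4: f(4,0)=2 f(4,2)=3 f(4,4)=1
t=5: f(5,1)=5 f(5,3)=4 f(5,5)=1
t=6: f(6,0)=5 f(6,2)=9 f(6,4)=5 f(6,6)=1
t=7: f(7,1)=14 f(7,3)=14 f(7,5)=6 f(7,7)=1
t=8: f(8,0)=14 f(8,2)=28 f(8,4)=20 f(8,6)=7 f(8,8)=1
t=9: f(9,1)=42 f(9,3)=48 f(9,5)=27 f(9,7)=8 f(9,9)=1
t=10: f(10,0)=42 f(10,2)=90 f(10,4)=75 f(10,6)=35 f(10,8)=9 f(10,10)=1
Σ_s f(10,s) = 252
P = 252/1024 = 63/256

Answer: 63/256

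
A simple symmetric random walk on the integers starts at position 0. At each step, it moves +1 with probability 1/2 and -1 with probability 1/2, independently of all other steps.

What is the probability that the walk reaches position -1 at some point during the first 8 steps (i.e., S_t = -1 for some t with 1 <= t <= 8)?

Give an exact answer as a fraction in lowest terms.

Answer: 93/128

Derivation:
Count via complement. Let g(t,s) = #length-t paths at position s with S_1..S_t all ≠ -1.
g(t,s) = g(t-1,s-1) + g(t-1,s+1) for s ≠ -1; g(t,-1) = 0.
t=0: g(0,0)=1
t=1: g(1,1)=1
t=2: g(2,0)=1 g(2,2)=1
t=3: g(3,1)=2 g(3,3)=1
t=4: g(4,0)=2 g(4,2)=3 g(4,4)=1
t=5: g(5,1)=5 g(5,3)=4 g(5,5)=1
t=6: g(6,0)=5 g(6,2)=9 g(6,4)=5 g(6,6)=1
t=7: g(7,1)=14 g(7,3)=14 g(7,5)=6 g(7,7)=1
t=8: g(8,0)=14 g(8,2)=28 g(8,4)=20 g(8,6)=7 g(8,8)=1
Paths never hitting -1: Σ_s g(8,s) = 70
Paths hitting -1: 2^8 - 70 = 186
P = 186/256 = 93/128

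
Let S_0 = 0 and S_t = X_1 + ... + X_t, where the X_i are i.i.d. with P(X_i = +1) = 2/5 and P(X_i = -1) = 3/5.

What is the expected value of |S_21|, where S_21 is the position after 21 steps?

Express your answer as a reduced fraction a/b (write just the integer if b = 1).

S_21 takes values m ≡ 1 (mod 2) with |m| ≤ 21; P(S_21=m) = C(21,(21+m)/2) · (2/5)^((21+m)/2) · (3/5)^((21-m)/2).
Distribution: P(S=-21)=10460353203/476837158203125, P(S=-19)=146444944842/476837158203125, P(S=-17)=195259926456/95367431640625, P(S=-15)=824430800592/95367431640625, P(S=-13)=2473292401776/95367431640625, P(S=-11)=28030647220128/476837158203125, P(S=-9)=49832261724672/476837158203125, P(S=-7)=14237789064192/95367431640625, P(S=-5)=16610753908224/95367431640625, P(S=-3)=15995540800512/95367431640625, P(S=-1)=63982163202048/476837158203125, P(S=1)=42654775468032/476837158203125, P(S=3)=4739419496448/95367431640625, P(S=5)=2187424382976/95367431640625, P(S=7)=833304526848/95367431640625, P(S=9)=1296251486208/476837158203125, P(S=11)=324062871552/476837158203125, P(S=13)=12708347904/95367431640625, P(S=15)=1882718208/95367431640625, P(S=17)=198180864/95367431640625, P(S=19)=66060288/476837158203125, P(S=21)=2097152/476837158203125
E[|S_21|] = Σ_m |m|·P(S_21=m) = 486068685662721/95367431640625

Answer: 486068685662721/95367431640625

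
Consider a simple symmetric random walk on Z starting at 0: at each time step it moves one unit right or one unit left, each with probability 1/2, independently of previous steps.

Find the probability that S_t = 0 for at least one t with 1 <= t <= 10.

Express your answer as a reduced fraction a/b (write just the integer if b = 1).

Count via complement. Let g(t,s) = #length-t paths at position s with S_1..S_t all ≠ 0.
g(t,s) = g(t-1,s-1) + g(t-1,s+1) for s ≠ 0; g(t,0) = 0.
t=0: g(0,0)=1
t=1: g(1,-1)=1 g(1,1)=1
t=2: g(2,-2)=1 g(2,2)=1
t=3: g(3,-3)=1 g(3,-1)=1 g(3,1)=1 g(3,3)=1
t=4: g(4,-4)=1 g(4,-2)=2 g(4,2)=2 g(4,4)=1
t=5: g(5,-5)=1 g(5,-3)=3 g(5,-1)=2 g(5,1)=2 g(5,3)=3 g(5,5)=1
t=6: g(6,-6)=1 g(6,-4)=4 g(6,-2)=5 g(6,2)=5 g(6,4)=4 g(6,6)=1
t=7: g(7,-7)=1 g(7,-5)=5 g(7,-3)=9 g(7,-1)=5 g(7,1)=5 g(7,3)=9 g(7,5)=5 g(7,7)=1
t=8: g(8,-8)=1 g(8,-6)=6 g(8,-4)=14 g(8,-2)=14 g(8,2)=14 g(8,4)=14 g(8,6)=6 g(8,8)=1
t=9: g(9,-9)=1 g(9,-7)=7 g(9,-5)=20 g(9,-3)=28 g(9,-1)=14 g(9,1)=14 g(9,3)=28 g(9,5)=20 g(9,7)=7 g(9,9)=1
t=10: g(10,-10)=1 g(10,-8)=8 g(10,-6)=27 g(10,-4)=48 g(10,-2)=42 g(10,2)=42 g(10,4)=48 g(10,6)=27 g(10,8)=8 g(10,10)=1
Paths never hitting 0: Σ_s g(10,s) = 252
Paths hitting 0: 2^10 - 252 = 772
P = 772/1024 = 193/256

Answer: 193/256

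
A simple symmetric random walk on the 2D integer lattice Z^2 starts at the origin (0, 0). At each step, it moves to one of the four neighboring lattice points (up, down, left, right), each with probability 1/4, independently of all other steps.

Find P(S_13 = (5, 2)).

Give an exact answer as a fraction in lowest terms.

Let h be the number of horizontal steps (so 13-h are vertical). To end at (5,2) need (h+5)/2 right-steps and ((13-h)+2)/2 up-steps.
Sum over h with 5 ≤ h ≤ 11, h ≡ 1 (mod 2), 13-h ≡ 0 (mod 2):
h=5: C(13,5)·C(5,5)·C(8,5) = 1287·1·56 = 72072
h=7: C(13,7)·C(7,6)·C(6,4) = 1716·7·15 = 180180
h=9: C(13,9)·C(9,7)·C(4,3) = 715·36·4 = 102960
h=11: C(13,11)·C(11,8)·C(2,2) = 78·165·1 = 12870
Total favorable: 368082
Total paths: 4^13 = 67108864
P = 368082/67108864 = 184041/33554432

Answer: 184041/33554432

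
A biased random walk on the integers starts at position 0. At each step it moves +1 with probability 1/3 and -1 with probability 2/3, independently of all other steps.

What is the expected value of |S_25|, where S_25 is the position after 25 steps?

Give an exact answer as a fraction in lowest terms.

S_25 takes values m ≡ 1 (mod 2) with |m| ≤ 25; P(S_25=m) = C(25,(25+m)/2) · (1/3)^((25+m)/2) · (2/3)^((25-m)/2).
Distribution: P(S=-25)=33554432/847288609443, P(S=-23)=419430400/847288609443, P(S=-21)=838860800/282429536481, P(S=-19)=9646899200/847288609443, P(S=-17)=26528972800/847288609443, P(S=-15)=18570280960/282429536481, P(S=-13)=92851404800/847288609443, P(S=-11)=126012620800/847288609443, P(S=-9)=15751577600/94143178827, P(S=-7)=133888409600/847288609443, P(S=-5)=107110727680/847288609443, P(S=-3)=24343347200/282429536481, P(S=-1)=42600857600/847288609443, P(S=1)=21300428800/847288609443, P(S=3)=3042918400/282429536481, P(S=5)=3347210240/847288609443, P(S=7)=1046003200/847288609443, P(S=9)=30764800/94143178827, P(S=11)=61529600/847288609443, P(S=13)=11334400/847288609443, P(S=15)=566720/282429536481, P(S=17)=202400/847288609443, P(S=19)=18400/847288609443, P(S=21)=400/282429536481, P(S=23)=50/847288609443, P(S=25)=1/847288609443
E[|S_25|] = Σ_m |m|·P(S_25=m) = 2404306276525/282429536481

Answer: 2404306276525/282429536481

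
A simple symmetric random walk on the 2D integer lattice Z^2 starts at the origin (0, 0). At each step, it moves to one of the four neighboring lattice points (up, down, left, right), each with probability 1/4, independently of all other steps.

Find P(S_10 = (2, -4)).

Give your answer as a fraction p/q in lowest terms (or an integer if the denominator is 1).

Answer: 4725/524288

Derivation:
Let h be the number of horizontal steps (so 10-h are vertical). To end at (2,-4) need (h+2)/2 right-steps and ((10-h)-4)/2 up-steps.
Sum over h with 2 ≤ h ≤ 6, h ≡ 0 (mod 2), 10-h ≡ 0 (mod 2):
h=2: C(10,2)·C(2,2)·C(8,2) = 45·1·28 = 1260
h=4: C(10,4)·C(4,3)·C(6,1) = 210·4·6 = 5040
h=6: C(10,6)·C(6,4)·C(4,0) = 210·15·1 = 3150
Total favorable: 9450
Total paths: 4^10 = 1048576
P = 9450/1048576 = 4725/524288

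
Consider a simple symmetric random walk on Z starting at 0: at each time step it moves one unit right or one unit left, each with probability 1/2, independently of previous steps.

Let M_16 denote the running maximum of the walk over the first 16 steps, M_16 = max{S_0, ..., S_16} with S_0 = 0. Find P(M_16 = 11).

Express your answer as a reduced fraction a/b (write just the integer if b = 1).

Answer: 15/8192

Derivation:
Let M_16 = max(S_0,...,S_16). Use the reflection principle: for j ≥ 1, #{paths with M_16 ≥ j} = #{S_16 ≥ j} + #{S_16 ≥ j+1}.
By reflection, #{M_16 ≥ 11} = #{S_16 ≥ 11} + #{S_16 ≥ 12} = 137 + 137 = 274.
#{M_16 ≥ 12} = #{S_16 ≥ 12} + #{S_16 ≥ 13} = 137 + 17 = 154.
#{M_16 = 11} = 274 - 154 = 120.
P(M_16 = 11) = 120/65536 = 15/8192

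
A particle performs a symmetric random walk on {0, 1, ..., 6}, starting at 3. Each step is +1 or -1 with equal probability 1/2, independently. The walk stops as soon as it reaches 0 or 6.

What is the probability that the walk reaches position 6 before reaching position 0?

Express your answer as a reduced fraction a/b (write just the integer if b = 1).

Symmetric walk (p = 1/2): the harmonic-function argument gives P(hit 6 before 0 | start at 3) = a/N.
P = 3/6 = 1/2

Answer: 1/2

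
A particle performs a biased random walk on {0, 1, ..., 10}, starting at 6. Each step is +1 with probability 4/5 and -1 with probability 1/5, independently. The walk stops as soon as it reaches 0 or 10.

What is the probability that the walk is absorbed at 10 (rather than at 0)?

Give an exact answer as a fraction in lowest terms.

Answer: 69888/69905

Derivation:
Biased walk: p = 4/5, q = 1/5, r = q/p = 1/4
Gambler's ruin: P(hit 10 before 0 | start at 6) = (1 - r^a)/(1 - r^N)
r^6 = 1/4096; r^10 = 1/1048576
P = (1 - 1/4096) / (1 - 1/1048576) = 4095/4096 / 1048575/1048576 = 69888/69905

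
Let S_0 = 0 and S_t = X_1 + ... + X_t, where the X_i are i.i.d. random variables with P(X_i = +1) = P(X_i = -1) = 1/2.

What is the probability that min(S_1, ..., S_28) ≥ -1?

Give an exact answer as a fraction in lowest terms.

Answer: 9694845/33554432

Derivation:
Let f(t,s) = #length-t paths at position s with S_1..S_t all ≥ -1.
f(t,s) = f(t-1,s-1) + f(t-1,s+1) for s ≥ -1; f(t,s) = 0 for s < -1.
t=0: f(0,0)=1
t=1: f(1,-1)=1 f(1,1)=1
t=2: f(2,0)=2 f(2,2)=1
t=3: f(3,-1)=2 f(3,1)=3 f(3,3)=1
t=4: f(4,0)=5 f(4,2)=4 f(4,4)=1
t=5: f(5,-1)=5 f(5,1)=9 f(5,3)=5 f(5,5)=1
t=6: f(6,0)=14 f(6,2)=14 f(6,4)=6 f(6,6)=1
t=7: f(7,-1)=14 f(7,1)=28 f(7,3)=20 f(7,5)=7 f(7,7)=1
t=8: f(8,0)=42 f(8,2)=48 f(8,4)=27 f(8,6)=8 f(8,8)=1
t=9: f(9,-1)=42 f(9,1)=90 f(9,3)=75 f(9,5)=35 f(9,7)=9 f(9,9)=1
t=10: f(10,0)=132 f(10,2)=165 f(10,4)=110 f(10,6)=44 f(10,8)=10 f(10,10)=1
t=11: f(11,-1)=132 f(11,1)=297 f(11,3)=275 f(11,5)=154 f(11,7)=54 f(11,9)=11 f(11,11)=1
t=12: f(12,0)=429 f(12,2)=572 f(12,4)=429 f(12,6)=208 f(12,8)=65 f(12,10)=12 f(12,12)=1
t=13: f(13,-1)=429 f(13,1)=1001 f(13,3)=1001 f(13,5)=637 f(13,7)=273 f(13,9)=77 f(13,11)=13 f(13,13)=1
t=14: f(14,0)=1430 f(14,2)=2002 f(14,4)=1638 f(14,6)=910 f(14,8)=350 f(14,10)=90 f(14,12)=14 f(14,14)=1
t=15: f(15,-1)=1430 f(15,1)=3432 f(15,3)=3640 f(15,5)=2548 f(15,7)=1260 f(15,9)=440 f(15,11)=104 f(15,13)=15 f(15,15)=1
t=16: f(16,0)=4862 f(16,2)=7072 f(16,4)=6188 f(16,6)=3808 f(16,8)=1700 f(16,10)=544 f(16,12)=119 f(16,14)=16 f(16,16)=1
t=17: f(17,-1)=4862 f(17,1)=11934 f(17,3)=13260 f(17,5)=9996 f(17,7)=5508 f(17,9)=2244 f(17,11)=663 f(17,13)=135 f(17,15)=17 f(17,17)=1
t=18: f(18,0)=16796 f(18,2)=25194 f(18,4)=23256 f(18,6)=15504 f(18,8)=7752 f(18,10)=2907 f(18,12)=798 f(18,14)=152 f(18,16)=18 f(18,18)=1
t=19: f(19,-1)=16796 f(19,1)=41990 f(19,3)=48450 f(19,5)=38760 f(19,7)=23256 f(19,9)=10659 f(19,11)=3705 f(19,13)=950 f(19,15)=170 f(19,17)=19 f(19,19)=1
t=20: f(20,0)=58786 f(20,2)=90440 f(20,4)=87210 f(20,6)=62016 f(20,8)=33915 f(20,10)=14364 f(20,12)=4655 f(20,14)=1120 f(20,16)=189 f(20,18)=20 f(20,20)=1
t=21: f(21,-1)=58786 f(21,1)=149226 f(21,3)=177650 f(21,5)=149226 f(21,7)=95931 f(21,9)=48279 f(21,11)=19019 f(21,13)=5775 f(21,15)=1309 f(21,17)=209 f(21,19)=21 f(21,21)=1
t=22: f(22,0)=208012 f(22,2)=326876 f(22,4)=326876 f(22,6)=245157 f(22,8)=144210 f(22,10)=67298 f(22,12)=24794 f(22,14)=7084 f(22,16)=1518 f(22,18)=230 f(22,20)=22 f(22,22)=1
t=23: f(23,-1)=208012 f(23,1)=534888 f(23,3)=653752 f(23,5)=572033 f(23,7)=389367 f(23,9)=211508 f(23,11)=92092 f(23,13)=31878 f(23,15)=8602 f(23,17)=1748 f(23,19)=252 f(23,21)=23 f(23,23)=1
t=24: f(24,0)=742900 f(24,2)=1188640 f(24,4)=1225785 f(24,6)=961400 f(24,8)=600875 f(24,10)=303600 f(24,12)=123970 f(24,14)=40480 f(24,16)=10350 f(24,18)=2000 f(24,20)=275 f(24,22)=24 f(24,24)=1
t=25: f(25,-1)=742900 f(25,1)=1931540 f(25,3)=2414425 f(25,5)=2187185 f(25,7)=1562275 f(25,9)=904475 f(25,11)=427570 f(25,13)=164450 f(25,15)=50830 f(25,17)=12350 f(25,19)=2275 f(25,21)=299 f(25,23)=25 f(25,25)=1
t=26: f(26,0)=2674440 f(26,2)=4345965 f(26,4)=4601610 f(26,6)=3749460 f(26,8)=2466750 f(26,10)=1332045 f(26,12)=592020 f(26,14)=215280 f(26,16)=63180 f(26,18)=14625 f(26,20)=2574 f(26,22)=324 f(26,24)=26 f(26,26)=1
t=27: f(27,-1)=2674440 f(27,1)=7020405 f(27,3)=8947575 f(27,5)=8351070 f(27,7)=6216210 f(27,9)=3798795 f(27,11)=1924065 f(27,13)=807300 f(27,15)=278460 f(27,17)=77805 f(27,19)=17199 f(27,21)=2898 f(27,23)=350 f(27,25)=27 f(27,27)=1
t=28: f(28,0)=9694845 f(28,2)=15967980 f(28,4)=17298645 f(28,6)=14567280 f(28,8)=10015005 f(28,10)=5722860 f(28,12)=2731365 f(28,14)=1085760 f(28,16)=356265 f(28,18)=95004 f(28,20)=20097 f(28,22)=3248 f(28,24)=377 f(28,26)=28 f(28,28)=1
Σ_s f(28,s) = 77558760
P = 77558760/268435456 = 9694845/33554432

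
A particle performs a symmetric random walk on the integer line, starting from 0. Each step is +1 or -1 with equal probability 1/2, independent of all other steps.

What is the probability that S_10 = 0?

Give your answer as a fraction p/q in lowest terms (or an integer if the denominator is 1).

To return to 0 after 10 steps: need exactly 5 steps of +1 and 5 of -1.
Favorable paths: C(10,5) = 252
Total paths: 2^10 = 1024
P = 252/1024 = 63/256

Answer: 63/256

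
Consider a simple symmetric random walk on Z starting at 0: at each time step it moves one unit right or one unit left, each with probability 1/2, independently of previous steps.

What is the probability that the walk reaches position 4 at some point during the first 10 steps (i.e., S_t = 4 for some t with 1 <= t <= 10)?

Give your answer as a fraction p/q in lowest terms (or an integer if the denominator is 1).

Answer: 29/128

Derivation:
Count via complement. Let g(t,s) = #length-t paths at position s with S_1..S_t all ≠ 4.
g(t,s) = g(t-1,s-1) + g(t-1,s+1) for s ≠ 4; g(t,4) = 0.
t=0: g(0,0)=1
t=1: g(1,-1)=1 g(1,1)=1
t=2: g(2,-2)=1 g(2,0)=2 g(2,2)=1
t=3: g(3,-3)=1 g(3,-1)=3 g(3,1)=3 g(3,3)=1
t=4: g(4,-4)=1 g(4,-2)=4 g(4,0)=6 g(4,2)=4
t=5: g(5,-5)=1 g(5,-3)=5 g(5,-1)=10 g(5,1)=10 g(5,3)=4
t=6: g(6,-6)=1 g(6,-4)=6 g(6,-2)=15 g(6,0)=20 g(6,2)=14
t=7: g(7,-7)=1 g(7,-5)=7 g(7,-3)=21 g(7,-1)=35 g(7,1)=34 g(7,3)=14
t=8: g(8,-8)=1 g(8,-6)=8 g(8,-4)=28 g(8,-2)=56 g(8,0)=69 g(8,2)=48
t=9: g(9,-9)=1 g(9,-7)=9 g(9,-5)=36 g(9,-3)=84 g(9,-1)=125 g(9,1)=117 g(9,3)=48
t=10: g(10,-10)=1 g(10,-8)=10 g(10,-6)=45 g(10,-4)=120 g(10,-2)=209 g(10,0)=242 g(10,2)=165
Paths never hitting 4: Σ_s g(10,s) = 792
Paths hitting 4: 2^10 - 792 = 232
P = 232/1024 = 29/128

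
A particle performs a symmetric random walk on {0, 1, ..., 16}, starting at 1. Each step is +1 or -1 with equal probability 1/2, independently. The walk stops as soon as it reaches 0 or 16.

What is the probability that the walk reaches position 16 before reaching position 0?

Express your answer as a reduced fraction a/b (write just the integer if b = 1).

Symmetric walk (p = 1/2): the harmonic-function argument gives P(hit 16 before 0 | start at 1) = a/N.
P = 1/16 = 1/16

Answer: 1/16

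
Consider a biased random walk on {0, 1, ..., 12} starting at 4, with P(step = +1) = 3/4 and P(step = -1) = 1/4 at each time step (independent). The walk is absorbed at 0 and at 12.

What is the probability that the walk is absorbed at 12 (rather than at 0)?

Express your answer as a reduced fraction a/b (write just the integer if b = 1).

Answer: 6561/6643

Derivation:
Biased walk: p = 3/4, q = 1/4, r = q/p = 1/3
Gambler's ruin: P(hit 12 before 0 | start at 4) = (1 - r^a)/(1 - r^N)
r^4 = 1/81; r^12 = 1/531441
P = (1 - 1/81) / (1 - 1/531441) = 80/81 / 531440/531441 = 6561/6643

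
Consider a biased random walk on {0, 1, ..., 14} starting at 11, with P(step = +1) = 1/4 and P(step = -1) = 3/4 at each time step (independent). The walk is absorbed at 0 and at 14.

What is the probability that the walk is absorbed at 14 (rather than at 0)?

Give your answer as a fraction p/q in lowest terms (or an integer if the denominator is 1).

Answer: 88573/2391484

Derivation:
Biased walk: p = 1/4, q = 3/4, r = q/p = 3
Gambler's ruin: P(hit 14 before 0 | start at 11) = (1 - r^a)/(1 - r^N)
r^11 = 177147; r^14 = 4782969
P = (1 - 177147) / (1 - 4782969) = -177146 / -4782968 = 88573/2391484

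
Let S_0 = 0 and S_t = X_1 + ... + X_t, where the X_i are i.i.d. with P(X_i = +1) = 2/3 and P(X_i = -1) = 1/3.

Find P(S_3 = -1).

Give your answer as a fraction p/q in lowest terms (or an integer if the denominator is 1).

Answer: 2/9

Derivation:
To reach position -1 after 3 steps: need 1 step of +1 and 2 steps of -1.
Number of such sequences: C(3,1) = 3
Each has probability (2/3)^1 · (1/3)^2 = 2/27
P = 3 · 2/27 = 2/9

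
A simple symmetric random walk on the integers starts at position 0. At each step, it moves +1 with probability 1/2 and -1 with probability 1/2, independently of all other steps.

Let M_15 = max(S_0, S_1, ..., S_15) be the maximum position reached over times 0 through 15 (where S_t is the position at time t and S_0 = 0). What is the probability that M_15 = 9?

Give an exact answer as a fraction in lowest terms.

Let M_15 = max(S_0,...,S_15). Use the reflection principle: for j ≥ 1, #{paths with M_15 ≥ j} = #{S_15 ≥ j} + #{S_15 ≥ j+1}.
By reflection, #{M_15 ≥ 9} = #{S_15 ≥ 9} + #{S_15 ≥ 10} = 576 + 121 = 697.
#{M_15 ≥ 10} = #{S_15 ≥ 10} + #{S_15 ≥ 11} = 121 + 121 = 242.
#{M_15 = 9} = 697 - 242 = 455.
P(M_15 = 9) = 455/32768 = 455/32768

Answer: 455/32768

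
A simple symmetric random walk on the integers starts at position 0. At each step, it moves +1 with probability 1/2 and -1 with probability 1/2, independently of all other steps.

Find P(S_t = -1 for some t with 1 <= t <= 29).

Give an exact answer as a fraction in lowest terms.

Count via complement. Let g(t,s) = #length-t paths at position s with S_1..S_t all ≠ -1.
g(t,s) = g(t-1,s-1) + g(t-1,s+1) for s ≠ -1; g(t,-1) = 0.
t=0: g(0,0)=1
t=1: g(1,1)=1
t=2: g(2,0)=1 g(2,2)=1
t=3: g(3,1)=2 g(3,3)=1
t=4: g(4,0)=2 g(4,2)=3 g(4,4)=1
t=5: g(5,1)=5 g(5,3)=4 g(5,5)=1
t=6: g(6,0)=5 g(6,2)=9 g(6,4)=5 g(6,6)=1
t=7: g(7,1)=14 g(7,3)=14 g(7,5)=6 g(7,7)=1
t=8: g(8,0)=14 g(8,2)=28 g(8,4)=20 g(8,6)=7 g(8,8)=1
t=9: g(9,1)=42 g(9,3)=48 g(9,5)=27 g(9,7)=8 g(9,9)=1
t=10: g(10,0)=42 g(10,2)=90 g(10,4)=75 g(10,6)=35 g(10,8)=9 g(10,10)=1
t=11: g(11,1)=132 g(11,3)=165 g(11,5)=110 g(11,7)=44 g(11,9)=10 g(11,11)=1
t=12: g(12,0)=132 g(12,2)=297 g(12,4)=275 g(12,6)=154 g(12,8)=54 g(12,10)=11 g(12,12)=1
t=13: g(13,1)=429 g(13,3)=572 g(13,5)=429 g(13,7)=208 g(13,9)=65 g(13,11)=12 g(13,13)=1
t=14: g(14,0)=429 g(14,2)=1001 g(14,4)=1001 g(14,6)=637 g(14,8)=273 g(14,10)=77 g(14,12)=13 g(14,14)=1
t=15: g(15,1)=1430 g(15,3)=2002 g(15,5)=1638 g(15,7)=910 g(15,9)=350 g(15,11)=90 g(15,13)=14 g(15,15)=1
t=16: g(16,0)=1430 g(16,2)=3432 g(16,4)=3640 g(16,6)=2548 g(16,8)=1260 g(16,10)=440 g(16,12)=104 g(16,14)=15 g(16,16)=1
t=17: g(17,1)=4862 g(17,3)=7072 g(17,5)=6188 g(17,7)=3808 g(17,9)=1700 g(17,11)=544 g(17,13)=119 g(17,15)=16 g(17,17)=1
t=18: g(18,0)=4862 g(18,2)=11934 g(18,4)=13260 g(18,6)=9996 g(18,8)=5508 g(18,10)=2244 g(18,12)=663 g(18,14)=135 g(18,16)=17 g(18,18)=1
t=19: g(19,1)=16796 g(19,3)=25194 g(19,5)=23256 g(19,7)=15504 g(19,9)=7752 g(19,11)=2907 g(19,13)=798 g(19,15)=152 g(19,17)=18 g(19,19)=1
t=20: g(20,0)=16796 g(20,2)=41990 g(20,4)=48450 g(20,6)=38760 g(20,8)=23256 g(20,10)=10659 g(20,12)=3705 g(20,14)=950 g(20,16)=170 g(20,18)=19 g(20,20)=1
t=21: g(21,1)=58786 g(21,3)=90440 g(21,5)=87210 g(21,7)=62016 g(21,9)=33915 g(21,11)=14364 g(21,13)=4655 g(21,15)=1120 g(21,17)=189 g(21,19)=20 g(21,21)=1
t=22: g(22,0)=58786 g(22,2)=149226 g(22,4)=177650 g(22,6)=149226 g(22,8)=95931 g(22,10)=48279 g(22,12)=19019 g(22,14)=5775 g(22,16)=1309 g(22,18)=209 g(22,20)=21 g(22,22)=1
t=23: g(23,1)=208012 g(23,3)=326876 g(23,5)=326876 g(23,7)=245157 g(23,9)=144210 g(23,11)=67298 g(23,13)=24794 g(23,15)=7084 g(23,17)=1518 g(23,19)=230 g(23,21)=22 g(23,23)=1
t=24: g(24,0)=208012 g(24,2)=534888 g(24,4)=653752 g(24,6)=572033 g(24,8)=389367 g(24,10)=211508 g(24,12)=92092 g(24,14)=31878 g(24,16)=8602 g(24,18)=1748 g(24,20)=252 g(24,22)=23 g(24,24)=1
t=25: g(25,1)=742900 g(25,3)=1188640 g(25,5)=1225785 g(25,7)=961400 g(25,9)=600875 g(25,11)=303600 g(25,13)=123970 g(25,15)=40480 g(25,17)=10350 g(25,19)=2000 g(25,21)=275 g(25,23)=24 g(25,25)=1
t=26: g(26,0)=742900 g(26,2)=1931540 g(26,4)=2414425 g(26,6)=2187185 g(26,8)=1562275 g(26,10)=904475 g(26,12)=427570 g(26,14)=164450 g(26,16)=50830 g(26,18)=12350 g(26,20)=2275 g(26,22)=299 g(26,24)=25 g(26,26)=1
t=27: g(27,1)=2674440 g(27,3)=4345965 g(27,5)=4601610 g(27,7)=3749460 g(27,9)=2466750 g(27,11)=1332045 g(27,13)=592020 g(27,15)=215280 g(27,17)=63180 g(27,19)=14625 g(27,21)=2574 g(27,23)=324 g(27,25)=26 g(27,27)=1
t=28: g(28,0)=2674440 g(28,2)=7020405 g(28,4)=8947575 g(28,6)=8351070 g(28,8)=6216210 g(28,10)=3798795 g(28,12)=1924065 g(28,14)=807300 g(28,16)=278460 g(28,18)=77805 g(28,20)=17199 g(28,22)=2898 g(28,24)=350 g(28,26)=27 g(28,28)=1
t=29: g(29,1)=9694845 g(29,3)=15967980 g(29,5)=17298645 g(29,7)=14567280 g(29,9)=10015005 g(29,11)=5722860 g(29,13)=2731365 g(29,15)=1085760 g(29,17)=356265 g(29,19)=95004 g(29,21)=20097 g(29,23)=3248 g(29,25)=377 g(29,27)=28 g(29,29)=1
Paths never hitting -1: Σ_s g(29,s) = 77558760
Paths hitting -1: 2^29 - 77558760 = 459312152
P = 459312152/536870912 = 57414019/67108864

Answer: 57414019/67108864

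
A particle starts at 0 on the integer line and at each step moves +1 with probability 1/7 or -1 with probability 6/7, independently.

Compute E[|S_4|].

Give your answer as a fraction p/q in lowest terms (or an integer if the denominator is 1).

S_4 takes values m ≡ 0 (mod 2) with |m| ≤ 4; P(S_4=m) = C(4,(4+m)/2) · (1/7)^((4+m)/2) · (6/7)^((4-m)/2).
Distribution: P(S=-4)=1296/2401, P(S=-2)=864/2401, P(S=0)=216/2401, P(S=2)=24/2401, P(S=4)=1/2401
E[|S_4|] = Σ_m |m|·P(S_4=m) = 6964/2401

Answer: 6964/2401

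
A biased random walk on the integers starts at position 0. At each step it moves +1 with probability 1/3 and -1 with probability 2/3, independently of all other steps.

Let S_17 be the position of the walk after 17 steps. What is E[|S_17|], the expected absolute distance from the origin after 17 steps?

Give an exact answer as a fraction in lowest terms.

Answer: 85632247/14348907

Derivation:
S_17 takes values m ≡ 1 (mod 2) with |m| ≤ 17; P(S_17=m) = C(17,(17+m)/2) · (1/3)^((17+m)/2) · (2/3)^((17-m)/2).
Distribution: P(S=-17)=131072/129140163, P(S=-15)=1114112/129140163, P(S=-13)=4456448/129140163, P(S=-11)=11141120/129140163, P(S=-9)=19496960/129140163, P(S=-7)=25346048/129140163, P(S=-5)=25346048/129140163, P(S=-3)=19914752/129140163, P(S=-1)=12446720/129140163, P(S=1)=6223360/129140163, P(S=3)=2489344/129140163, P(S=5)=792064/129140163, P(S=7)=198016/129140163, P(S=9)=38080/129140163, P(S=11)=5440/129140163, P(S=13)=544/129140163, P(S=15)=34/129140163, P(S=17)=1/129140163
E[|S_17|] = Σ_m |m|·P(S_17=m) = 85632247/14348907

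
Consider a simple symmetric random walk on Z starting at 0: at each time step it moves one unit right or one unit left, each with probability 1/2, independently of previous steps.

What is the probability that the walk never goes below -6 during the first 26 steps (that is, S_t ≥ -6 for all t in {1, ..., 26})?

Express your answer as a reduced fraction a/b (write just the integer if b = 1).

Let f(t,s) = #length-t paths at position s with S_1..S_t all ≥ -6.
f(t,s) = f(t-1,s-1) + f(t-1,s+1) for s ≥ -6; f(t,s) = 0 for s < -6.
t=0: f(0,0)=1
t=1: f(1,-1)=1 f(1,1)=1
t=2: f(2,-2)=1 f(2,0)=2 f(2,2)=1
t=3: f(3,-3)=1 f(3,-1)=3 f(3,1)=3 f(3,3)=1
t=4: f(4,-4)=1 f(4,-2)=4 f(4,0)=6 f(4,2)=4 f(4,4)=1
t=5: f(5,-5)=1 f(5,-3)=5 f(5,-1)=10 f(5,1)=10 f(5,3)=5 f(5,5)=1
t=6: f(6,-6)=1 f(6,-4)=6 f(6,-2)=15 f(6,0)=20 f(6,2)=15 f(6,4)=6 f(6,6)=1
t=7: f(7,-5)=7 f(7,-3)=21 f(7,-1)=35 f(7,1)=35 f(7,3)=21 f(7,5)=7 f(7,7)=1
t=8: f(8,-6)=7 f(8,-4)=28 f(8,-2)=56 f(8,0)=70 f(8,2)=56 f(8,4)=28 f(8,6)=8 f(8,8)=1
t=9: f(9,-5)=35 f(9,-3)=84 f(9,-1)=126 f(9,1)=126 f(9,3)=84 f(9,5)=36 f(9,7)=9 f(9,9)=1
t=10: f(10,-6)=35 f(10,-4)=119 f(10,-2)=210 f(10,0)=252 f(10,2)=210 f(10,4)=120 f(10,6)=45 f(10,8)=10 f(10,10)=1
t=11: f(11,-5)=154 f(11,-3)=329 f(11,-1)=462 f(11,1)=462 f(11,3)=330 f(11,5)=165 f(11,7)=55 f(11,9)=11 f(11,11)=1
t=12: f(12,-6)=154 f(12,-4)=483 f(12,-2)=791 f(12,0)=924 f(12,2)=792 f(12,4)=495 f(12,6)=220 f(12,8)=66 f(12,10)=12 f(12,12)=1
t=13: f(13,-5)=637 f(13,-3)=1274 f(13,-1)=1715 f(13,1)=1716 f(13,3)=1287 f(13,5)=715 f(13,7)=286 f(13,9)=78 f(13,11)=13 f(13,13)=1
t=14: f(14,-6)=637 f(14,-4)=1911 f(14,-2)=2989 f(14,0)=3431 f(14,2)=3003 f(14,4)=2002 f(14,6)=1001 f(14,8)=364 f(14,10)=91 f(14,12)=14 f(14,14)=1
t=15: f(15,-5)=2548 f(15,-3)=4900 f(15,-1)=6420 f(15,1)=6434 f(15,3)=5005 f(15,5)=3003 f(15,7)=1365 f(15,9)=455 f(15,11)=105 f(15,13)=15 f(15,15)=1
t=16: f(16,-6)=2548 f(16,-4)=7448 f(16,-2)=11320 f(16,0)=12854 f(16,2)=11439 f(16,4)=8008 f(16,6)=4368 f(16,8)=1820 f(16,10)=560 f(16,12)=120 f(16,14)=16 f(16,16)=1
t=17: f(17,-5)=9996 f(17,-3)=18768 f(17,-1)=24174 f(17,1)=24293 f(17,3)=19447 f(17,5)=12376 f(17,7)=6188 f(17,9)=2380 f(17,11)=680 f(17,13)=136 f(17,15)=17 f(17,17)=1
t=18: f(18,-6)=9996 f(18,-4)=28764 f(18,-2)=42942 f(18,0)=48467 f(18,2)=43740 f(18,4)=31823 f(18,6)=18564 f(18,8)=8568 f(18,10)=3060 f(18,12)=816 f(18,14)=153 f(18,16)=18 f(18,18)=1
t=19: f(19,-5)=38760 f(19,-3)=71706 f(19,-1)=91409 f(19,1)=92207 f(19,3)=75563 f(19,5)=50387 f(19,7)=27132 f(19,9)=11628 f(19,11)=3876 f(19,13)=969 f(19,15)=171 f(19,17)=19 f(19,19)=1
t=20: f(20,-6)=38760 f(20,-4)=110466 f(20,-2)=163115 f(20,0)=183616 f(20,2)=167770 f(20,4)=125950 f(20,6)=77519 f(20,8)=38760 f(20,10)=15504 f(20,12)=4845 f(20,14)=1140 f(20,16)=190 f(20,18)=20 f(20,20)=1
t=21: f(21,-5)=149226 f(21,-3)=273581 f(21,-1)=346731 f(21,1)=351386 f(21,3)=293720 f(21,5)=203469 f(21,7)=116279 f(21,9)=54264 f(21,11)=20349 f(21,13)=5985 f(21,15)=1330 f(21,17)=210 f(21,19)=21 f(21,21)=1
t=22: f(22,-6)=149226 f(22,-4)=422807 f(22,-2)=620312 f(22,0)=698117 f(22,2)=645106 f(22,4)=497189 f(22,6)=319748 f(22,8)=170543 f(22,10)=74613 f(22,12)=26334 f(22,14)=7315 f(22,16)=1540 f(22,18)=231 f(22,20)=22 f(22,22)=1
t=23: f(23,-5)=572033 f(23,-3)=1043119 f(23,-1)=1318429 f(23,1)=1343223 f(23,3)=1142295 f(23,5)=816937 f(23,7)=490291 f(23,9)=245156 f(23,11)=100947 f(23,13)=33649 f(23,15)=8855 f(23,17)=1771 f(23,19)=253 f(23,21)=23 f(23,23)=1
t=24: f(24,-6)=572033 f(24,-4)=1615152 f(24,-2)=2361548 f(24,0)=2661652 f(24,2)=2485518 f(24,4)=1959232 f(24,6)=1307228 f(24,8)=735447 f(24,10)=346103 f(24,12)=134596 f(24,14)=42504 f(24,16)=10626 f(24,18)=2024 f(24,20)=276 f(24,22)=24 f(24,24)=1
t=25: f(25,-5)=2187185 f(25,-3)=3976700 f(25,-1)=5023200 f(25,1)=5147170 f(25,3)=4444750 f(25,5)=3266460 f(25,7)=2042675 f(25,9)=1081550 f(25,11)=480699 f(25,13)=177100 f(25,15)=53130 f(25,17)=12650 f(25,19)=2300 f(25,21)=300 f(25,23)=25 f(25,25)=1
t=26: f(26,-6)=2187185 f(26,-4)=6163885 f(26,-2)=8999900 f(26,0)=10170370 f(26,2)=9591920 f(26,4)=7711210 f(26,6)=5309135 f(26,8)=3124225 f(26,10)=1562249 f(26,12)=657799 f(26,14)=230230 f(26,16)=65780 f(26,18)=14950 f(26,20)=2600 f(26,22)=325 f(26,24)=26 f(26,26)=1
Σ_s f(26,s) = 55791790
P = 55791790/67108864 = 27895895/33554432

Answer: 27895895/33554432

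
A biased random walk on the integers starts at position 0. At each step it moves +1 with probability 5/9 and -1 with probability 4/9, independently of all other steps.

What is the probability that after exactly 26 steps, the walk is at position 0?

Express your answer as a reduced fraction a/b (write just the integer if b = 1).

To be at 0 after 26 steps: need exactly 13 steps of +1 and 13 of -1.
Number of such sequences: C(26,13) = 10400600
Each has probability (5/9)^13 · (4/9)^13 = 81920000000000000/6461081889226673298932241
P = 10400600 · 81920000000000000/6461081889226673298932241 = 852017152000000000000000/6461081889226673298932241

Answer: 852017152000000000000000/6461081889226673298932241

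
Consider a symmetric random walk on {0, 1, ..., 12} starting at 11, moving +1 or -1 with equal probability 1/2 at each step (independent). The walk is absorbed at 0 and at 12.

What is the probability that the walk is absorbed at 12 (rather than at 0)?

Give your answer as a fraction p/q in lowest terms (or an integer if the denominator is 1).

Symmetric walk (p = 1/2): the harmonic-function argument gives P(hit 12 before 0 | start at 11) = a/N.
P = 11/12 = 11/12

Answer: 11/12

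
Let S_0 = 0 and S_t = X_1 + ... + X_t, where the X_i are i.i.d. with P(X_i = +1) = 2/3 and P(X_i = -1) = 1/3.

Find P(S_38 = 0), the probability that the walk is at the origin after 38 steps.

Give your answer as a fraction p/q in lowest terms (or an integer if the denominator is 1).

To be at 0 after 38 steps: need exactly 19 steps of +1 and 19 of -1.
Number of such sequences: C(38,19) = 35345263800
Each has probability (2/3)^19 · (1/3)^19 = 524288/1350851717672992089
P = 35345263800 · 524288/1350851717672992089 = 6177032555724800/450283905890997363

Answer: 6177032555724800/450283905890997363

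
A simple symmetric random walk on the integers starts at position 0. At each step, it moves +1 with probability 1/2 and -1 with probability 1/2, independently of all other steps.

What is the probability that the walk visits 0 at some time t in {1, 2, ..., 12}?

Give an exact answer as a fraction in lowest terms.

Answer: 793/1024

Derivation:
Count via complement. Let g(t,s) = #length-t paths at position s with S_1..S_t all ≠ 0.
g(t,s) = g(t-1,s-1) + g(t-1,s+1) for s ≠ 0; g(t,0) = 0.
t=0: g(0,0)=1
t=1: g(1,-1)=1 g(1,1)=1
t=2: g(2,-2)=1 g(2,2)=1
t=3: g(3,-3)=1 g(3,-1)=1 g(3,1)=1 g(3,3)=1
t=4: g(4,-4)=1 g(4,-2)=2 g(4,2)=2 g(4,4)=1
t=5: g(5,-5)=1 g(5,-3)=3 g(5,-1)=2 g(5,1)=2 g(5,3)=3 g(5,5)=1
t=6: g(6,-6)=1 g(6,-4)=4 g(6,-2)=5 g(6,2)=5 g(6,4)=4 g(6,6)=1
t=7: g(7,-7)=1 g(7,-5)=5 g(7,-3)=9 g(7,-1)=5 g(7,1)=5 g(7,3)=9 g(7,5)=5 g(7,7)=1
t=8: g(8,-8)=1 g(8,-6)=6 g(8,-4)=14 g(8,-2)=14 g(8,2)=14 g(8,4)=14 g(8,6)=6 g(8,8)=1
t=9: g(9,-9)=1 g(9,-7)=7 g(9,-5)=20 g(9,-3)=28 g(9,-1)=14 g(9,1)=14 g(9,3)=28 g(9,5)=20 g(9,7)=7 g(9,9)=1
t=10: g(10,-10)=1 g(10,-8)=8 g(10,-6)=27 g(10,-4)=48 g(10,-2)=42 g(10,2)=42 g(10,4)=48 g(10,6)=27 g(10,8)=8 g(10,10)=1
t=11: g(11,-11)=1 g(11,-9)=9 g(11,-7)=35 g(11,-5)=75 g(11,-3)=90 g(11,-1)=42 g(11,1)=42 g(11,3)=90 g(11,5)=75 g(11,7)=35 g(11,9)=9 g(11,11)=1
t=12: g(12,-12)=1 g(12,-10)=10 g(12,-8)=44 g(12,-6)=110 g(12,-4)=165 g(12,-2)=132 g(12,2)=132 g(12,4)=165 g(12,6)=110 g(12,8)=44 g(12,10)=10 g(12,12)=1
Paths never hitting 0: Σ_s g(12,s) = 924
Paths hitting 0: 2^12 - 924 = 3172
P = 3172/4096 = 793/1024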